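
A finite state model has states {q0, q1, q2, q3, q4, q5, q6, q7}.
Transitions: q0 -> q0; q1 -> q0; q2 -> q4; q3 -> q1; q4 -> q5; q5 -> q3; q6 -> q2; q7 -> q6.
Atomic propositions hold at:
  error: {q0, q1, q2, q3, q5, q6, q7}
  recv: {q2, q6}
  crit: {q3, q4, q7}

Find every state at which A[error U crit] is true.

A[error U crit]: least fixpoint, start Z0 = Sat(crit) = {q3, q4, q7}, add states in Sat(error) with every successor in Z. Z1 = {q2, q3, q4, q5, q7}; Z2 = {q2, q3, q4, q5, q6, q7}; fixed.
Sat(A[error U crit]) = {q2, q3, q4, q5, q6, q7}

{q2, q3, q4, q5, q6, q7}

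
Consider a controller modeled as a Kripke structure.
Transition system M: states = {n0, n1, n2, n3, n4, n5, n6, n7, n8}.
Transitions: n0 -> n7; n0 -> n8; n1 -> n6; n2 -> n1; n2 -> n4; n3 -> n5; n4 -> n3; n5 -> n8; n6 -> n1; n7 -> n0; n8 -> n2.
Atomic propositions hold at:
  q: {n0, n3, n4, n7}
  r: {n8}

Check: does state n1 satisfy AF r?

No

AF r: least fixpoint, start Z0 = {n8}, add states with every successor in Z. Z1 = {n5, n8}; Z2 = {n3, n5, n8}; Z3 = {n3, n4, n5, n8}; fixed.
Sat(AF r) = {n3, n4, n5, n8}
n1 ∉ Sat(AF r) = {n3, n4, n5, n8}, so the formula does not hold at n1.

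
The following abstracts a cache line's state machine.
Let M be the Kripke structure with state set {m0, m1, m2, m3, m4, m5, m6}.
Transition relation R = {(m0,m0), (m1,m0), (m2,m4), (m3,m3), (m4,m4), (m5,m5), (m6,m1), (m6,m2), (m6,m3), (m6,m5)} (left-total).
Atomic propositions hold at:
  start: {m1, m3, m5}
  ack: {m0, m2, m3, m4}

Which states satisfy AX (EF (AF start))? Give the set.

{m3, m5}

AF start: least fixpoint, start Z0 = {m1, m3, m5}, add states with every successor in Z. Already a fixed point.
Sat(AF start) = {m1, m3, m5}
EF (AF start): least fixpoint, start Z0 = {m1, m3, m5}, add states with some successor in Z. Z1 = {m1, m3, m5, m6}; fixed.
Sat(EF (AF start)) = {m1, m3, m5, m6}
Sat(AX (EF (AF start))) = {s : every successor in {m1, m3, m5, m6}} = {m3, m5}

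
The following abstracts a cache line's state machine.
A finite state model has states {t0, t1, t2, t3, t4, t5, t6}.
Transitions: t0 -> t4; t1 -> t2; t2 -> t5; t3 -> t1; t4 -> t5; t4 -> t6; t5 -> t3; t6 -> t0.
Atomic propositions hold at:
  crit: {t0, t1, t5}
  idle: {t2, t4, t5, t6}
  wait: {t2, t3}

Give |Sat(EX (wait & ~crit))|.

2

Sat(~crit) = {t2, t3, t4, t6}
Sat(wait & ~crit) = {t2, t3}
Sat(EX (wait & ~crit)) = {s : some successor in {t2, t3}} = {t1, t5}
|Sat(EX (wait & ~crit))| = |{t1, t5}| = 2.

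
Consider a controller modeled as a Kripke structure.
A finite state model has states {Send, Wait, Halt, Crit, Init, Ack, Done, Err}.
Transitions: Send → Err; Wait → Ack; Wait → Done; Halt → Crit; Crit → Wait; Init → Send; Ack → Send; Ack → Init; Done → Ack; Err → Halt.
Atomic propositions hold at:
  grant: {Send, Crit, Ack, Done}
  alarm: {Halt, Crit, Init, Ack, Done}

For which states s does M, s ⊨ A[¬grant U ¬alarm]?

Sat(¬grant) = {Wait, Halt, Init, Err}
Sat(¬alarm) = {Send, Wait, Err}
A[¬grant U ¬alarm]: least fixpoint, start Z0 = Sat(¬alarm) = {Send, Wait, Err}, add states in Sat(¬grant) with every successor in Z. Z1 = {Send, Wait, Init, Err}; fixed.
Sat(A[¬grant U ¬alarm]) = {Send, Wait, Init, Err}

{Send, Wait, Init, Err}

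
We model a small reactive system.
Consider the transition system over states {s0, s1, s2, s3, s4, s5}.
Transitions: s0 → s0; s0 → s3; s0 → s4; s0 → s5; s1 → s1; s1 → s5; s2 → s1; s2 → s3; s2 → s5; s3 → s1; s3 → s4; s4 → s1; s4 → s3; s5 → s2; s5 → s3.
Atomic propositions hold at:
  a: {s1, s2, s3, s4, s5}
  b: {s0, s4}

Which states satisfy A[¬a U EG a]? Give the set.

Sat(¬a) = {s0}
EG a: greatest fixpoint, start Z0 = {s1, s2, s3, s4, s5}, keep only states in Sat with some successor in Z. Already a fixed point.
Sat(EG a) = {s1, s2, s3, s4, s5}
A[¬a U EG a]: least fixpoint, start Z0 = Sat(EG a) = {s1, s2, s3, s4, s5}, add states in Sat(¬a) with every successor in Z. Already a fixed point.
Sat(A[¬a U EG a]) = {s1, s2, s3, s4, s5}

{s1, s2, s3, s4, s5}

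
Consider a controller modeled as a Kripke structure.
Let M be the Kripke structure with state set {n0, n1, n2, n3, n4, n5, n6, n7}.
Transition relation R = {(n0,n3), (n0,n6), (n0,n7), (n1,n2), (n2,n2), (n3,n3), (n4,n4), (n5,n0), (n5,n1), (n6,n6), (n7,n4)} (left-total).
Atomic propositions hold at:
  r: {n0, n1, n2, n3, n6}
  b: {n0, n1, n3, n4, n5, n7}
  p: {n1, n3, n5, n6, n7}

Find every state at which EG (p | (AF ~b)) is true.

Sat(~b) = {n2, n6}
AF ~b: least fixpoint, start Z0 = {n2, n6}, add states with every successor in Z. Z1 = {n1, n2, n6}; fixed.
Sat(AF ~b) = {n1, n2, n6}
Sat(p | (AF ~b)) = {n1, n2, n3, n5, n6, n7}
EG (p | (AF ~b)): greatest fixpoint, start Z0 = {n1, n2, n3, n5, n6, n7}, keep only states in Sat with some successor in Z. Z1 = {n1, n2, n3, n5, n6}; fixed.
Sat(EG (p | (AF ~b))) = {n1, n2, n3, n5, n6}

{n1, n2, n3, n5, n6}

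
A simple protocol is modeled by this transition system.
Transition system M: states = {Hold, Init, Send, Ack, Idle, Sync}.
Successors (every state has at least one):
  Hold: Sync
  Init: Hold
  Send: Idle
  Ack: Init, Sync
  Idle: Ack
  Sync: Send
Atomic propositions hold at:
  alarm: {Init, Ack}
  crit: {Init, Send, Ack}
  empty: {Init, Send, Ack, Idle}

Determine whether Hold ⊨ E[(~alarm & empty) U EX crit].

Sat(~alarm) = {Hold, Send, Idle, Sync}
Sat(~alarm & empty) = {Send, Idle}
Sat(EX crit) = {s : some successor in {Init, Send, Ack}} = {Ack, Idle, Sync}
E[(~alarm & empty) U EX crit]: least fixpoint, start Z0 = Sat(EX crit) = {Ack, Idle, Sync}, add states in Sat(~alarm & empty) with some successor in Z. Z1 = {Send, Ack, Idle, Sync}; fixed.
Sat(E[(~alarm & empty) U EX crit]) = {Send, Ack, Idle, Sync}
Hold ∉ Sat(E[(~alarm & empty) U EX crit]) = {Send, Ack, Idle, Sync}, so the formula does not hold at Hold.

No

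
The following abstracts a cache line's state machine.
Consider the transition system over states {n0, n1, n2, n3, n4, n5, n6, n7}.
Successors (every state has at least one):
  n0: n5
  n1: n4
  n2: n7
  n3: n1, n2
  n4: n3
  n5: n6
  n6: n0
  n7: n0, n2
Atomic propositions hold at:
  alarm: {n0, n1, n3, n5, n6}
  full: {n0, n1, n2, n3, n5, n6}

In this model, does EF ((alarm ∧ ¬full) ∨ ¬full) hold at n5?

Sat(¬full) = {n4, n7}
Sat(alarm ∧ ¬full) = ∅
Sat((alarm ∧ ¬full) ∨ ¬full) = {n4, n7}
EF ((alarm ∧ ¬full) ∨ ¬full): least fixpoint, start Z0 = {n4, n7}, add states with some successor in Z. Z1 = {n1, n2, n4, n7}; Z2 = {n1, n2, n3, n4, n7}; fixed.
Sat(EF ((alarm ∧ ¬full) ∨ ¬full)) = {n1, n2, n3, n4, n7}
n5 ∉ Sat(EF ((alarm ∧ ¬full) ∨ ¬full)) = {n1, n2, n3, n4, n7}, so the formula does not hold at n5.

No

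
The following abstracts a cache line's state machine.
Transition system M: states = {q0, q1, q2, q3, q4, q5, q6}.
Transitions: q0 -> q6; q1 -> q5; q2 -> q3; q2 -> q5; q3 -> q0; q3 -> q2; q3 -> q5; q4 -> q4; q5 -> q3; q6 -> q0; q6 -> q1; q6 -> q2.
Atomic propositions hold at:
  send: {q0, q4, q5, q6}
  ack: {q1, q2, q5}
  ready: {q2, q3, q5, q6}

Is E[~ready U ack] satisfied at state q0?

No

Sat(~ready) = {q0, q1, q4}
E[~ready U ack]: least fixpoint, start Z0 = Sat(ack) = {q1, q2, q5}, add states in Sat(~ready) with some successor in Z. Already a fixed point.
Sat(E[~ready U ack]) = {q1, q2, q5}
q0 ∉ Sat(E[~ready U ack]) = {q1, q2, q5}, so the formula does not hold at q0.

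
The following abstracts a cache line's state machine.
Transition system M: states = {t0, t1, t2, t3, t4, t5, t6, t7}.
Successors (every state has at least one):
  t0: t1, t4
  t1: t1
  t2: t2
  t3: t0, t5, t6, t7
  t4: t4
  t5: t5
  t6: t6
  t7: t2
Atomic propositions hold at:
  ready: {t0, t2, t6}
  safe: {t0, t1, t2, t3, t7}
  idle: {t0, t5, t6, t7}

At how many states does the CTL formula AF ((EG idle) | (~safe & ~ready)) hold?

EG idle: greatest fixpoint, start Z0 = {t0, t5, t6, t7}, keep only states in Sat with some successor in Z. Z1 = {t5, t6}; fixed.
Sat(EG idle) = {t5, t6}
Sat(~safe) = {t4, t5, t6}
Sat(~ready) = {t1, t3, t4, t5, t7}
Sat(~safe & ~ready) = {t4, t5}
Sat((EG idle) | (~safe & ~ready)) = {t4, t5, t6}
AF ((EG idle) | (~safe & ~ready)): least fixpoint, start Z0 = {t4, t5, t6}, add states with every successor in Z. Already a fixed point.
Sat(AF ((EG idle) | (~safe & ~ready))) = {t4, t5, t6}
|Sat(AF ((EG idle) | (~safe & ~ready)))| = |{t4, t5, t6}| = 3.

3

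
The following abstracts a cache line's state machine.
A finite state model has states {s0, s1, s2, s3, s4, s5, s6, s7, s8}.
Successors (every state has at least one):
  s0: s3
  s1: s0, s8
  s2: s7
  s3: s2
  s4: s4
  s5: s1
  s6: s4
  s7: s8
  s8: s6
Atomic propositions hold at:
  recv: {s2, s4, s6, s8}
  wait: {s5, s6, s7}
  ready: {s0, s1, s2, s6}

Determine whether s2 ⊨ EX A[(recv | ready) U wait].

Sat(recv | ready) = {s0, s1, s2, s4, s6, s8}
A[(recv | ready) U wait]: least fixpoint, start Z0 = Sat(wait) = {s5, s6, s7}, add states in Sat(recv | ready) with every successor in Z. Z1 = {s2, s5, s6, s7, s8}; fixed.
Sat(A[(recv | ready) U wait]) = {s2, s5, s6, s7, s8}
Sat(EX A[(recv | ready) U wait]) = {s : some successor in {s2, s5, s6, s7, s8}} = {s1, s2, s3, s7, s8}
s2 ∈ Sat(EX A[(recv | ready) U wait]) = {s1, s2, s3, s7, s8}, so the formula holds at s2.

Yes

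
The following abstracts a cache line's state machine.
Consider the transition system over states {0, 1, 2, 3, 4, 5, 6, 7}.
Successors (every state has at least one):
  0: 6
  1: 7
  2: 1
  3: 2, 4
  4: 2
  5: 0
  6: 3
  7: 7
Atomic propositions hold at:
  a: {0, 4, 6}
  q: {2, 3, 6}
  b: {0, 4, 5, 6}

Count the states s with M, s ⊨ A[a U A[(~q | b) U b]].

Sat(~q) = {0, 1, 4, 5, 7}
Sat(~q | b) = {0, 1, 4, 5, 6, 7}
A[(~q | b) U b]: least fixpoint, start Z0 = Sat(b) = {0, 4, 5, 6}, add states in Sat(~q | b) with every successor in Z. Already a fixed point.
Sat(A[(~q | b) U b]) = {0, 4, 5, 6}
A[a U A[(~q | b) U b]]: least fixpoint, start Z0 = Sat(A[(~q | b) U b]) = {0, 4, 5, 6}, add states in Sat(a) with every successor in Z. Already a fixed point.
Sat(A[a U A[(~q | b) U b]]) = {0, 4, 5, 6}
|Sat(A[a U A[(~q | b) U b]])| = |{0, 4, 5, 6}| = 4.

4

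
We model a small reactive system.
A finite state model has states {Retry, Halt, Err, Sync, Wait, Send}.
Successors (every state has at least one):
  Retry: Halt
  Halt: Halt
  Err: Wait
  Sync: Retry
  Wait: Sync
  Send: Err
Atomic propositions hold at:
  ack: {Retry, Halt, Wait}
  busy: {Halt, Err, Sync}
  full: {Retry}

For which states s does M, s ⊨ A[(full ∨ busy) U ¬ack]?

{Err, Sync, Send}

Sat(full ∨ busy) = {Retry, Halt, Err, Sync}
Sat(¬ack) = {Err, Sync, Send}
A[(full ∨ busy) U ¬ack]: least fixpoint, start Z0 = Sat(¬ack) = {Err, Sync, Send}, add states in Sat(full ∨ busy) with every successor in Z. Already a fixed point.
Sat(A[(full ∨ busy) U ¬ack]) = {Err, Sync, Send}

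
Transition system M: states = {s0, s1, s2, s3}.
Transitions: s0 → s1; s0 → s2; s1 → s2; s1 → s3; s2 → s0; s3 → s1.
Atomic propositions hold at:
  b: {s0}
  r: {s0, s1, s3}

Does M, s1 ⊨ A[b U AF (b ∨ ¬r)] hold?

Sat(¬r) = {s2}
Sat(b ∨ ¬r) = {s0, s2}
AF (b ∨ ¬r): least fixpoint, start Z0 = {s0, s2}, add states with every successor in Z. Already a fixed point.
Sat(AF (b ∨ ¬r)) = {s0, s2}
A[b U AF (b ∨ ¬r)]: least fixpoint, start Z0 = Sat(AF (b ∨ ¬r)) = {s0, s2}, add states in Sat(b) with every successor in Z. Already a fixed point.
Sat(A[b U AF (b ∨ ¬r)]) = {s0, s2}
s1 ∉ Sat(A[b U AF (b ∨ ¬r)]) = {s0, s2}, so the formula does not hold at s1.

No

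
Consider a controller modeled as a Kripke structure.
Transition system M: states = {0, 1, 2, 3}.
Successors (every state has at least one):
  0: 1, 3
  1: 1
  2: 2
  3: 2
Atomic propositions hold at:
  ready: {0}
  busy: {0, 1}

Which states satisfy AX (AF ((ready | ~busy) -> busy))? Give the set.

Sat(~busy) = {2, 3}
Sat(ready | ~busy) = {0, 2, 3}
Sat((ready | ~busy) -> busy) = {0, 1}
AF ((ready | ~busy) -> busy): least fixpoint, start Z0 = {0, 1}, add states with every successor in Z. Already a fixed point.
Sat(AF ((ready | ~busy) -> busy)) = {0, 1}
Sat(AX (AF ((ready | ~busy) -> busy))) = {s : every successor in {0, 1}} = {1}

{1}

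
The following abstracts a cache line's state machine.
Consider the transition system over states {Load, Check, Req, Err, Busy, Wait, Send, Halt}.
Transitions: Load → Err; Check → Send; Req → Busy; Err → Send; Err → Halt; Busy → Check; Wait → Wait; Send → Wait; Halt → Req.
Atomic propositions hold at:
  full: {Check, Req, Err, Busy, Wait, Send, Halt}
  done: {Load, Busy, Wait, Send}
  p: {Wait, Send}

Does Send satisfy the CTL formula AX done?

Yes

Sat(AX done) = {s : every successor in {Load, Busy, Wait, Send}} = {Check, Req, Wait, Send}
Send ∈ Sat(AX done) = {Check, Req, Wait, Send}, so the formula holds at Send.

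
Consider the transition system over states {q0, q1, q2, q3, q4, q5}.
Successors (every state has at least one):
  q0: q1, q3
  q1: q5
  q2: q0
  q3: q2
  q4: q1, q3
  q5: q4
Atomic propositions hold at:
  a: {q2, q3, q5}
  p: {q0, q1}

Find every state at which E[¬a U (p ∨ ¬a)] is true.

Sat(¬a) = {q0, q1, q4}
Sat(p ∨ ¬a) = {q0, q1, q4}
E[¬a U (p ∨ ¬a)]: least fixpoint, start Z0 = Sat((p ∨ ¬a)) = {q0, q1, q4}, add states in Sat(¬a) with some successor in Z. Already a fixed point.
Sat(E[¬a U (p ∨ ¬a)]) = {q0, q1, q4}

{q0, q1, q4}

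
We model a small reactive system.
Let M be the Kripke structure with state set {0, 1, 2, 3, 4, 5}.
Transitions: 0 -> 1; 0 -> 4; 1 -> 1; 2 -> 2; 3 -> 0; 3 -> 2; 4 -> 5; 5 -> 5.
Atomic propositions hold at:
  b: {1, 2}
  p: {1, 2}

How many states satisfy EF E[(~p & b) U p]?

Sat(~p) = {0, 3, 4, 5}
Sat(~p & b) = ∅
E[(~p & b) U p]: least fixpoint, start Z0 = Sat(p) = {1, 2}, add states in Sat(~p & b) with some successor in Z. Already a fixed point.
Sat(E[(~p & b) U p]) = {1, 2}
EF E[(~p & b) U p]: least fixpoint, start Z0 = {1, 2}, add states with some successor in Z. Z1 = {0, 1, 2, 3}; fixed.
Sat(EF E[(~p & b) U p]) = {0, 1, 2, 3}
|Sat(EF E[(~p & b) U p])| = |{0, 1, 2, 3}| = 4.

4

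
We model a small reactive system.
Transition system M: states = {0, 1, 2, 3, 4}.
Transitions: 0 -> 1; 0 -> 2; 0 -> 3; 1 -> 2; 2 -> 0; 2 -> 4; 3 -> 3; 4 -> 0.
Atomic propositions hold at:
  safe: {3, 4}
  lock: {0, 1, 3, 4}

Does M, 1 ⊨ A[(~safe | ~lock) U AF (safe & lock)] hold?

No

Sat(~safe) = {0, 1, 2}
Sat(~lock) = {2}
Sat(~safe | ~lock) = {0, 1, 2}
Sat(safe & lock) = {3, 4}
AF (safe & lock): least fixpoint, start Z0 = {3, 4}, add states with every successor in Z. Already a fixed point.
Sat(AF (safe & lock)) = {3, 4}
A[(~safe | ~lock) U AF (safe & lock)]: least fixpoint, start Z0 = Sat(AF (safe & lock)) = {3, 4}, add states in Sat(~safe | ~lock) with every successor in Z. Already a fixed point.
Sat(A[(~safe | ~lock) U AF (safe & lock)]) = {3, 4}
1 ∉ Sat(A[(~safe | ~lock) U AF (safe & lock)]) = {3, 4}, so the formula does not hold at 1.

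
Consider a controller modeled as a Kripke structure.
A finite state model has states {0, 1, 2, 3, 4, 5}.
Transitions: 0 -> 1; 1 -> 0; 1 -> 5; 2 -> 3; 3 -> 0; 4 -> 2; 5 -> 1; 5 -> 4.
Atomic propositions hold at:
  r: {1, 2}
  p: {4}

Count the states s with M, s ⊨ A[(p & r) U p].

Sat(p & r) = ∅
A[(p & r) U p]: least fixpoint, start Z0 = Sat(p) = {4}, add states in Sat(p & r) with every successor in Z. Already a fixed point.
Sat(A[(p & r) U p]) = {4}
|Sat(A[(p & r) U p])| = |{4}| = 1.

1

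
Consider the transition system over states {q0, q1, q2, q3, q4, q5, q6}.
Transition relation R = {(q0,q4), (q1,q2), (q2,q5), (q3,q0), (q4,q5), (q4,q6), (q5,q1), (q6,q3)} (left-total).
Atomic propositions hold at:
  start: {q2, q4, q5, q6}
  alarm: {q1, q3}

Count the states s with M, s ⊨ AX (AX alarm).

Sat(AX alarm) = {s : every successor in {q1, q3}} = {q5, q6}
Sat(AX (AX alarm)) = {s : every successor in {q5, q6}} = {q2, q4}
|Sat(AX (AX alarm))| = |{q2, q4}| = 2.

2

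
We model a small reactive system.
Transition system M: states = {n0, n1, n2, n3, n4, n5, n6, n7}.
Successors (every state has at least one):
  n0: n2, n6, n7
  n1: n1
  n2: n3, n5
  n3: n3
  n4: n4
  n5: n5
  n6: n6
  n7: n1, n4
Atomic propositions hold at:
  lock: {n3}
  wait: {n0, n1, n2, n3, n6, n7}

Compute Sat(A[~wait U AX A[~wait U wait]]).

{n0, n1, n3, n6}

Sat(~wait) = {n4, n5}
A[~wait U wait]: least fixpoint, start Z0 = Sat(wait) = {n0, n1, n2, n3, n6, n7}, add states in Sat(~wait) with every successor in Z. Already a fixed point.
Sat(A[~wait U wait]) = {n0, n1, n2, n3, n6, n7}
Sat(AX A[~wait U wait]) = {s : every successor in {n0, n1, n2, n3, n6, n7}} = {n0, n1, n3, n6}
A[~wait U AX A[~wait U wait]]: least fixpoint, start Z0 = Sat(AX A[~wait U wait]) = {n0, n1, n3, n6}, add states in Sat(~wait) with every successor in Z. Already a fixed point.
Sat(A[~wait U AX A[~wait U wait]]) = {n0, n1, n3, n6}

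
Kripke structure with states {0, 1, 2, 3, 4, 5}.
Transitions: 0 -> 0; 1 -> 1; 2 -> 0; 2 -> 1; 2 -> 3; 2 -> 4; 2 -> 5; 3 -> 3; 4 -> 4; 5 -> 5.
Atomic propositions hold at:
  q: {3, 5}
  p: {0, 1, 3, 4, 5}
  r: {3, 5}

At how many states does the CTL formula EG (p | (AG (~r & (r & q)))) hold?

5

Sat(~r) = {0, 1, 2, 4}
Sat(r & q) = {3, 5}
Sat(~r & (r & q)) = ∅
AG (~r & (r & q)): greatest fixpoint, start Z0 = ∅, keep only states in Sat with every successor in Z. Already a fixed point.
Sat(AG (~r & (r & q))) = ∅
Sat(p | (AG (~r & (r & q)))) = {0, 1, 3, 4, 5}
EG (p | (AG (~r & (r & q)))): greatest fixpoint, start Z0 = {0, 1, 3, 4, 5}, keep only states in Sat with some successor in Z. Already a fixed point.
Sat(EG (p | (AG (~r & (r & q))))) = {0, 1, 3, 4, 5}
|Sat(EG (p | (AG (~r & (r & q)))))| = |{0, 1, 3, 4, 5}| = 5.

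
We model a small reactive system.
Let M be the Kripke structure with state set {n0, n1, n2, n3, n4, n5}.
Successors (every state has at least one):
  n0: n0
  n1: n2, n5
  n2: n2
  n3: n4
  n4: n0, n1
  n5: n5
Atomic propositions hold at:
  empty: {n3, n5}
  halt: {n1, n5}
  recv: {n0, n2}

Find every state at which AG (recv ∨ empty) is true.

{n0, n2, n5}

Sat(recv ∨ empty) = {n0, n2, n3, n5}
AG (recv ∨ empty): greatest fixpoint, start Z0 = {n0, n2, n3, n5}, keep only states in Sat with every successor in Z. Z1 = {n0, n2, n5}; fixed.
Sat(AG (recv ∨ empty)) = {n0, n2, n5}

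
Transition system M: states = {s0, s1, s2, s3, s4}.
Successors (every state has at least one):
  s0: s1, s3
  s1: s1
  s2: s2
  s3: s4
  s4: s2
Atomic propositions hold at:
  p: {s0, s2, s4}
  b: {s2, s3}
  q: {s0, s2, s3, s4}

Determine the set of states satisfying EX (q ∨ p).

{s0, s2, s3, s4}

Sat(q ∨ p) = {s0, s2, s3, s4}
Sat(EX (q ∨ p)) = {s : some successor in {s0, s2, s3, s4}} = {s0, s2, s3, s4}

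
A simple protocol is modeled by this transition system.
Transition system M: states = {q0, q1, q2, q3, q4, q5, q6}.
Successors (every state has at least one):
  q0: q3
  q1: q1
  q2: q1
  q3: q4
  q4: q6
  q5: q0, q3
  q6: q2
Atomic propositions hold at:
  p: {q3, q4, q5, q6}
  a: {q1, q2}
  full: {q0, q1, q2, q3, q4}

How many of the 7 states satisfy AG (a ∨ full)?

Sat(a ∨ full) = {q0, q1, q2, q3, q4}
AG (a ∨ full): greatest fixpoint, start Z0 = {q0, q1, q2, q3, q4}, keep only states in Sat with every successor in Z. Z1 = {q0, q1, q2, q3}; Z2 = {q0, q1, q2}; Z3 = {q1, q2}; fixed.
Sat(AG (a ∨ full)) = {q1, q2}
|Sat(AG (a ∨ full))| = |{q1, q2}| = 2.

2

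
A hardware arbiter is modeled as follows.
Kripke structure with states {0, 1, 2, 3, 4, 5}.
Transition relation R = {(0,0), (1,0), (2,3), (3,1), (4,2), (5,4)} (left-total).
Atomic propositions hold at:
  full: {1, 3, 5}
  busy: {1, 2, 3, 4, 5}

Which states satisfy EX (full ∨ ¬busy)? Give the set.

{0, 1, 2, 3}

Sat(¬busy) = {0}
Sat(full ∨ ¬busy) = {0, 1, 3, 5}
Sat(EX (full ∨ ¬busy)) = {s : some successor in {0, 1, 3, 5}} = {0, 1, 2, 3}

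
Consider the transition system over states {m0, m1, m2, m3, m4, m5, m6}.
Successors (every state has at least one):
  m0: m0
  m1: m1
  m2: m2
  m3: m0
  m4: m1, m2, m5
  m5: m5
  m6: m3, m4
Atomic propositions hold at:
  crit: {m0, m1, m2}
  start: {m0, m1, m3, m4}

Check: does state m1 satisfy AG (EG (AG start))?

AG start: greatest fixpoint, start Z0 = {m0, m1, m3, m4}, keep only states in Sat with every successor in Z. Z1 = {m0, m1, m3}; fixed.
Sat(AG start) = {m0, m1, m3}
EG (AG start): greatest fixpoint, start Z0 = {m0, m1, m3}, keep only states in Sat with some successor in Z. Already a fixed point.
Sat(EG (AG start)) = {m0, m1, m3}
AG (EG (AG start)): greatest fixpoint, start Z0 = {m0, m1, m3}, keep only states in Sat with every successor in Z. Already a fixed point.
Sat(AG (EG (AG start))) = {m0, m1, m3}
m1 ∈ Sat(AG (EG (AG start))) = {m0, m1, m3}, so the formula holds at m1.

Yes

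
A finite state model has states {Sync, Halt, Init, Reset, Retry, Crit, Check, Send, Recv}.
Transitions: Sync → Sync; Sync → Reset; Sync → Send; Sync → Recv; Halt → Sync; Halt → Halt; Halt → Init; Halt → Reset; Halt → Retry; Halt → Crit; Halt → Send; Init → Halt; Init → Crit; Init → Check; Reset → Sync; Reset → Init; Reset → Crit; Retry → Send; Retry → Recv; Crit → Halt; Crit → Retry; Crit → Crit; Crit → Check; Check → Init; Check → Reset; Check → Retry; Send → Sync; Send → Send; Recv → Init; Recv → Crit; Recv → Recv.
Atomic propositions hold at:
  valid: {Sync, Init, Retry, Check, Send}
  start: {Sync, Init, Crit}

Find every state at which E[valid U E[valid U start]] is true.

E[valid U start]: least fixpoint, start Z0 = Sat(start) = {Sync, Init, Crit}, add states in Sat(valid) with some successor in Z. Z1 = {Sync, Init, Crit, Check, Send}; Z2 = {Sync, Init, Retry, Crit, Check, Send}; fixed.
Sat(E[valid U start]) = {Sync, Init, Retry, Crit, Check, Send}
E[valid U E[valid U start]]: least fixpoint, start Z0 = Sat(E[valid U start]) = {Sync, Init, Retry, Crit, Check, Send}, add states in Sat(valid) with some successor in Z. Already a fixed point.
Sat(E[valid U E[valid U start]]) = {Sync, Init, Retry, Crit, Check, Send}

{Sync, Init, Retry, Crit, Check, Send}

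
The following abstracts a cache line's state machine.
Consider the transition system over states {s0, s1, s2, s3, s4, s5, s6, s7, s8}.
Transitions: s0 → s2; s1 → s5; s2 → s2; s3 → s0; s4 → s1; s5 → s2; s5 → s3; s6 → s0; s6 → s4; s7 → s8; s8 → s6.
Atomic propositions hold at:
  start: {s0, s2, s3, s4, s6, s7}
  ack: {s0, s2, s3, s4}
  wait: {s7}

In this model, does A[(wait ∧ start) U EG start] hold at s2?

Sat(wait ∧ start) = {s7}
EG start: greatest fixpoint, start Z0 = {s0, s2, s3, s4, s6, s7}, keep only states in Sat with some successor in Z. Z1 = {s0, s2, s3, s6}; fixed.
Sat(EG start) = {s0, s2, s3, s6}
A[(wait ∧ start) U EG start]: least fixpoint, start Z0 = Sat(EG start) = {s0, s2, s3, s6}, add states in Sat(wait ∧ start) with every successor in Z. Already a fixed point.
Sat(A[(wait ∧ start) U EG start]) = {s0, s2, s3, s6}
s2 ∈ Sat(A[(wait ∧ start) U EG start]) = {s0, s2, s3, s6}, so the formula holds at s2.

Yes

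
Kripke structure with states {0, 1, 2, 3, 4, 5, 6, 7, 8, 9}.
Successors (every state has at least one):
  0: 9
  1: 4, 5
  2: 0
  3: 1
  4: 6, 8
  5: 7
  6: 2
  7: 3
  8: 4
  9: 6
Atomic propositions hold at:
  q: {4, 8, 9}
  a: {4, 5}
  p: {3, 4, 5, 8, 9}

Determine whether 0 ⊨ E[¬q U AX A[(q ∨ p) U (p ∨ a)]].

Yes

Sat(¬q) = {0, 1, 2, 3, 5, 6, 7}
Sat(q ∨ p) = {3, 4, 5, 8, 9}
Sat(p ∨ a) = {3, 4, 5, 8, 9}
A[(q ∨ p) U (p ∨ a)]: least fixpoint, start Z0 = Sat((p ∨ a)) = {3, 4, 5, 8, 9}, add states in Sat(q ∨ p) with every successor in Z. Already a fixed point.
Sat(A[(q ∨ p) U (p ∨ a)]) = {3, 4, 5, 8, 9}
Sat(AX A[(q ∨ p) U (p ∨ a)]) = {s : every successor in {3, 4, 5, 8, 9}} = {0, 1, 7, 8}
E[¬q U AX A[(q ∨ p) U (p ∨ a)]]: least fixpoint, start Z0 = Sat(AX A[(q ∨ p) U (p ∨ a)]) = {0, 1, 7, 8}, add states in Sat(¬q) with some successor in Z. Z1 = {0, 1, 2, 3, 5, 7, 8}; Z2 = {0, 1, 2, 3, 5, 6, 7, 8}; fixed.
Sat(E[¬q U AX A[(q ∨ p) U (p ∨ a)]]) = {0, 1, 2, 3, 5, 6, 7, 8}
0 ∈ Sat(E[¬q U AX A[(q ∨ p) U (p ∨ a)]]) = {0, 1, 2, 3, 5, 6, 7, 8}, so the formula holds at 0.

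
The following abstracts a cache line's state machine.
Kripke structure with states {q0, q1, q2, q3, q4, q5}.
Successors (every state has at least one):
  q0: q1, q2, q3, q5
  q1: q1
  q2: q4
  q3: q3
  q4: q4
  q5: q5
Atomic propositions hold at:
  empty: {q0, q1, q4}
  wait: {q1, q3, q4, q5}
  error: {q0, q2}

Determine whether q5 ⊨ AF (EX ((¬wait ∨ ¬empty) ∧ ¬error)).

Sat(¬wait) = {q0, q2}
Sat(¬empty) = {q2, q3, q5}
Sat(¬wait ∨ ¬empty) = {q0, q2, q3, q5}
Sat(¬error) = {q1, q3, q4, q5}
Sat((¬wait ∨ ¬empty) ∧ ¬error) = {q3, q5}
Sat(EX ((¬wait ∨ ¬empty) ∧ ¬error)) = {s : some successor in {q3, q5}} = {q0, q3, q5}
AF (EX ((¬wait ∨ ¬empty) ∧ ¬error)): least fixpoint, start Z0 = {q0, q3, q5}, add states with every successor in Z. Already a fixed point.
Sat(AF (EX ((¬wait ∨ ¬empty) ∧ ¬error))) = {q0, q3, q5}
q5 ∈ Sat(AF (EX ((¬wait ∨ ¬empty) ∧ ¬error))) = {q0, q3, q5}, so the formula holds at q5.

Yes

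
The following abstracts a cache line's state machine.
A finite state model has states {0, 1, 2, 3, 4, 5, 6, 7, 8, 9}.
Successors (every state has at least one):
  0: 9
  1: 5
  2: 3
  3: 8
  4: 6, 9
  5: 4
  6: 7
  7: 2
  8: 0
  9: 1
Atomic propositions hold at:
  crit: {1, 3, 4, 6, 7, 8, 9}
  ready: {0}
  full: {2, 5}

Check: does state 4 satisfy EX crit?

Yes

Sat(EX crit) = {s : some successor in {1, 3, 4, 6, 7, 8, 9}} = {0, 2, 3, 4, 5, 6, 9}
4 ∈ Sat(EX crit) = {0, 2, 3, 4, 5, 6, 9}, so the formula holds at 4.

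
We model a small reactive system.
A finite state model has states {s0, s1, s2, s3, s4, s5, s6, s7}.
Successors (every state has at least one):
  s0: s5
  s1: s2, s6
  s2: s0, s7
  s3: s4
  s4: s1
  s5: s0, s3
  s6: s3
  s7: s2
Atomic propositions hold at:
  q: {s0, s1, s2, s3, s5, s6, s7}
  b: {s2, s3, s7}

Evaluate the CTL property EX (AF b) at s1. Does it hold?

AF b: least fixpoint, start Z0 = {s2, s3, s7}, add states with every successor in Z. Z1 = {s2, s3, s6, s7}; Z2 = {s1, s2, s3, s6, s7}; Z3 = {s1, s2, s3, s4, s6, s7}; fixed.
Sat(AF b) = {s1, s2, s3, s4, s6, s7}
Sat(EX (AF b)) = {s : some successor in {s1, s2, s3, s4, s6, s7}} = {s1, s2, s3, s4, s5, s6, s7}
s1 ∈ Sat(EX (AF b)) = {s1, s2, s3, s4, s5, s6, s7}, so the formula holds at s1.

Yes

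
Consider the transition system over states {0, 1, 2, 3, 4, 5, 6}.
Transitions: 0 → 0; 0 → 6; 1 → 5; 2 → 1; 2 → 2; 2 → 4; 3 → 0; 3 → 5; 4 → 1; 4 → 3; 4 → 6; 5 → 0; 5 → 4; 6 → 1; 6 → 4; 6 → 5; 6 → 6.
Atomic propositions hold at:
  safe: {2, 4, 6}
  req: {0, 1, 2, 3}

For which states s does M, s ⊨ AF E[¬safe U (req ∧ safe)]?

{2}

Sat(¬safe) = {0, 1, 3, 5}
Sat(req ∧ safe) = {2}
E[¬safe U (req ∧ safe)]: least fixpoint, start Z0 = Sat((req ∧ safe)) = {2}, add states in Sat(¬safe) with some successor in Z. Already a fixed point.
Sat(E[¬safe U (req ∧ safe)]) = {2}
AF E[¬safe U (req ∧ safe)]: least fixpoint, start Z0 = {2}, add states with every successor in Z. Already a fixed point.
Sat(AF E[¬safe U (req ∧ safe)]) = {2}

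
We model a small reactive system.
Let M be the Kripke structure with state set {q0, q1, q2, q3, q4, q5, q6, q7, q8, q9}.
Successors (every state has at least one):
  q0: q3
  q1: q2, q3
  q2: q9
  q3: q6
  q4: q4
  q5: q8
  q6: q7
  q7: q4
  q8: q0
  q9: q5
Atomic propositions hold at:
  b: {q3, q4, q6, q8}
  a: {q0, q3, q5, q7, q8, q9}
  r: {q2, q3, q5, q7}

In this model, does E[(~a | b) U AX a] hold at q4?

No

Sat(~a) = {q1, q2, q4, q6}
Sat(~a | b) = {q1, q2, q3, q4, q6, q8}
Sat(AX a) = {s : every successor in {q0, q3, q5, q7, q8, q9}} = {q0, q2, q5, q6, q8, q9}
E[(~a | b) U AX a]: least fixpoint, start Z0 = Sat(AX a) = {q0, q2, q5, q6, q8, q9}, add states in Sat(~a | b) with some successor in Z. Z1 = {q0, q1, q2, q3, q5, q6, q8, q9}; fixed.
Sat(E[(~a | b) U AX a]) = {q0, q1, q2, q3, q5, q6, q8, q9}
q4 ∉ Sat(E[(~a | b) U AX a]) = {q0, q1, q2, q3, q5, q6, q8, q9}, so the formula does not hold at q4.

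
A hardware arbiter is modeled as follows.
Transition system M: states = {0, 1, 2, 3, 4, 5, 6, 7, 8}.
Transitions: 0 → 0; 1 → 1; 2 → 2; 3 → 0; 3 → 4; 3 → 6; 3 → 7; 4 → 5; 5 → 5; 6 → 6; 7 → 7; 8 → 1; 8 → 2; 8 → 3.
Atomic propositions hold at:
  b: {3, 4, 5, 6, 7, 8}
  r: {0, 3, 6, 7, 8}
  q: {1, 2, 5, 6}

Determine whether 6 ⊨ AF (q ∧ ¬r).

Sat(¬r) = {1, 2, 4, 5}
Sat(q ∧ ¬r) = {1, 2, 5}
AF (q ∧ ¬r): least fixpoint, start Z0 = {1, 2, 5}, add states with every successor in Z. Z1 = {1, 2, 4, 5}; fixed.
Sat(AF (q ∧ ¬r)) = {1, 2, 4, 5}
6 ∉ Sat(AF (q ∧ ¬r)) = {1, 2, 4, 5}, so the formula does not hold at 6.

No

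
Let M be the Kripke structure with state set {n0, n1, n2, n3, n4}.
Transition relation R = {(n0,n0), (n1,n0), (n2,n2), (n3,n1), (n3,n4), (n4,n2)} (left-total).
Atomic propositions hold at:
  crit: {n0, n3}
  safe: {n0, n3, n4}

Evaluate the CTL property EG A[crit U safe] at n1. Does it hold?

A[crit U safe]: least fixpoint, start Z0 = Sat(safe) = {n0, n3, n4}, add states in Sat(crit) with every successor in Z. Already a fixed point.
Sat(A[crit U safe]) = {n0, n3, n4}
EG A[crit U safe]: greatest fixpoint, start Z0 = {n0, n3, n4}, keep only states in Sat with some successor in Z. Z1 = {n0, n3}; Z2 = {n0}; fixed.
Sat(EG A[crit U safe]) = {n0}
n1 ∉ Sat(EG A[crit U safe]) = {n0}, so the formula does not hold at n1.

No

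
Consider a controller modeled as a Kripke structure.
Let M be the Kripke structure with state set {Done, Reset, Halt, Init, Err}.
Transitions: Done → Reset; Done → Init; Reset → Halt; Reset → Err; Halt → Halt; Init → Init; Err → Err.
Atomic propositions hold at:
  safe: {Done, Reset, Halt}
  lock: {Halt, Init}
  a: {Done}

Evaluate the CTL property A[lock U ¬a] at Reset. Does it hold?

Yes

Sat(¬a) = {Reset, Halt, Init, Err}
A[lock U ¬a]: least fixpoint, start Z0 = Sat(¬a) = {Reset, Halt, Init, Err}, add states in Sat(lock) with every successor in Z. Already a fixed point.
Sat(A[lock U ¬a]) = {Reset, Halt, Init, Err}
Reset ∈ Sat(A[lock U ¬a]) = {Reset, Halt, Init, Err}, so the formula holds at Reset.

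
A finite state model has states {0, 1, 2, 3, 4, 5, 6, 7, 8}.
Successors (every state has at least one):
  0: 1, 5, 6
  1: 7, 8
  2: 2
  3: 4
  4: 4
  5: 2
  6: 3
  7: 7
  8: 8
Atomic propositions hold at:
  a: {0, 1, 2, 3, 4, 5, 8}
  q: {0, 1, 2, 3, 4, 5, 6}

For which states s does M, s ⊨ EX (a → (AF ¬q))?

Sat(¬q) = {7, 8}
AF ¬q: least fixpoint, start Z0 = {7, 8}, add states with every successor in Z. Z1 = {1, 7, 8}; fixed.
Sat(AF ¬q) = {1, 7, 8}
Sat(a → (AF ¬q)) = {1, 6, 7, 8}
Sat(EX (a → (AF ¬q))) = {s : some successor in {1, 6, 7, 8}} = {0, 1, 7, 8}

{0, 1, 7, 8}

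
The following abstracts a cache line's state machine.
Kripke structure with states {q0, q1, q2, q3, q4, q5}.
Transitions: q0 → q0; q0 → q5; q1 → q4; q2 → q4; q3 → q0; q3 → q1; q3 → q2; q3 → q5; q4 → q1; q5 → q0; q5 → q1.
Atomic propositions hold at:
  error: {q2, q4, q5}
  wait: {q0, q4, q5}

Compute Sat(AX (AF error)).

{q1, q2, q4}

AF error: least fixpoint, start Z0 = {q2, q4, q5}, add states with every successor in Z. Z1 = {q1, q2, q4, q5}; fixed.
Sat(AF error) = {q1, q2, q4, q5}
Sat(AX (AF error)) = {s : every successor in {q1, q2, q4, q5}} = {q1, q2, q4}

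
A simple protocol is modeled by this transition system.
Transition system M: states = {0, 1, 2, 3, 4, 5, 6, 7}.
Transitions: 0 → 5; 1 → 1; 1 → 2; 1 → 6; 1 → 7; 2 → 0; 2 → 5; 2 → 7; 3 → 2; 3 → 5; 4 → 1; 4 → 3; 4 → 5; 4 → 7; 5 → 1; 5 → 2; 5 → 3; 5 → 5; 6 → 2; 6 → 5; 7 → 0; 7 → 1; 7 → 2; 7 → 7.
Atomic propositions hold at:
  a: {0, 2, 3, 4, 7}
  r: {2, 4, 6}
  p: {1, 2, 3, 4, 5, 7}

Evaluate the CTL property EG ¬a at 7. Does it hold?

Sat(¬a) = {1, 5, 6}
EG ¬a: greatest fixpoint, start Z0 = {1, 5, 6}, keep only states in Sat with some successor in Z. Already a fixed point.
Sat(EG ¬a) = {1, 5, 6}
7 ∉ Sat(EG ¬a) = {1, 5, 6}, so the formula does not hold at 7.

No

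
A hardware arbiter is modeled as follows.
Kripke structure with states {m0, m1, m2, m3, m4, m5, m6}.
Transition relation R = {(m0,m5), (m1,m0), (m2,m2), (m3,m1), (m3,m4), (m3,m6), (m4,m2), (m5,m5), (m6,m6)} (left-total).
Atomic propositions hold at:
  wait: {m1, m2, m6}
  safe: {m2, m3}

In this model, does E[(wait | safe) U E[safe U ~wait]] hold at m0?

Sat(wait | safe) = {m1, m2, m3, m6}
Sat(~wait) = {m0, m3, m4, m5}
E[safe U ~wait]: least fixpoint, start Z0 = Sat(~wait) = {m0, m3, m4, m5}, add states in Sat(safe) with some successor in Z. Already a fixed point.
Sat(E[safe U ~wait]) = {m0, m3, m4, m5}
E[(wait | safe) U E[safe U ~wait]]: least fixpoint, start Z0 = Sat(E[safe U ~wait]) = {m0, m3, m4, m5}, add states in Sat(wait | safe) with some successor in Z. Z1 = {m0, m1, m3, m4, m5}; fixed.
Sat(E[(wait | safe) U E[safe U ~wait]]) = {m0, m1, m3, m4, m5}
m0 ∈ Sat(E[(wait | safe) U E[safe U ~wait]]) = {m0, m1, m3, m4, m5}, so the formula holds at m0.

Yes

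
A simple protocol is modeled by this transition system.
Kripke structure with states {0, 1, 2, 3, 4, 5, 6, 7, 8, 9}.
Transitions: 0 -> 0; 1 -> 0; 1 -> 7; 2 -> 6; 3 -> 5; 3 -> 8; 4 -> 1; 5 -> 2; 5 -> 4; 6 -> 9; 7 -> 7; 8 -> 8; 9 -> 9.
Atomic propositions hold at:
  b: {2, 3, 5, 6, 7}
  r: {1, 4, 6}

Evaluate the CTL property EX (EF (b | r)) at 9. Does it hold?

No

Sat(b | r) = {1, 2, 3, 4, 5, 6, 7}
EF (b | r): least fixpoint, start Z0 = {1, 2, 3, 4, 5, 6, 7}, add states with some successor in Z. Already a fixed point.
Sat(EF (b | r)) = {1, 2, 3, 4, 5, 6, 7}
Sat(EX (EF (b | r))) = {s : some successor in {1, 2, 3, 4, 5, 6, 7}} = {1, 2, 3, 4, 5, 7}
9 ∉ Sat(EX (EF (b | r))) = {1, 2, 3, 4, 5, 7}, so the formula does not hold at 9.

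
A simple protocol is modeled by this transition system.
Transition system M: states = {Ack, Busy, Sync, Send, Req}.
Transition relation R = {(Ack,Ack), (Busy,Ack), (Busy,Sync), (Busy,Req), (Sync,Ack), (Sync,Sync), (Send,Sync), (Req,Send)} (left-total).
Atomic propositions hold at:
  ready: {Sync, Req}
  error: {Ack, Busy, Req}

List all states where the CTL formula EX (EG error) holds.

{Ack, Busy, Sync}

EG error: greatest fixpoint, start Z0 = {Ack, Busy, Req}, keep only states in Sat with some successor in Z. Z1 = {Ack, Busy}; fixed.
Sat(EG error) = {Ack, Busy}
Sat(EX (EG error)) = {s : some successor in {Ack, Busy}} = {Ack, Busy, Sync}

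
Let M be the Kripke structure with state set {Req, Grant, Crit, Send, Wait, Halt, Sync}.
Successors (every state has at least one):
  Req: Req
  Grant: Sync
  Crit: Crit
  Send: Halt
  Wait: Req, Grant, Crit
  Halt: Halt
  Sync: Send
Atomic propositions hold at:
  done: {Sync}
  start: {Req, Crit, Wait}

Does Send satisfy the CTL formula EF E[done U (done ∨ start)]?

No

Sat(done ∨ start) = {Req, Crit, Wait, Sync}
E[done U (done ∨ start)]: least fixpoint, start Z0 = Sat((done ∨ start)) = {Req, Crit, Wait, Sync}, add states in Sat(done) with some successor in Z. Already a fixed point.
Sat(E[done U (done ∨ start)]) = {Req, Crit, Wait, Sync}
EF E[done U (done ∨ start)]: least fixpoint, start Z0 = {Req, Crit, Wait, Sync}, add states with some successor in Z. Z1 = {Req, Grant, Crit, Wait, Sync}; fixed.
Sat(EF E[done U (done ∨ start)]) = {Req, Grant, Crit, Wait, Sync}
Send ∉ Sat(EF E[done U (done ∨ start)]) = {Req, Grant, Crit, Wait, Sync}, so the formula does not hold at Send.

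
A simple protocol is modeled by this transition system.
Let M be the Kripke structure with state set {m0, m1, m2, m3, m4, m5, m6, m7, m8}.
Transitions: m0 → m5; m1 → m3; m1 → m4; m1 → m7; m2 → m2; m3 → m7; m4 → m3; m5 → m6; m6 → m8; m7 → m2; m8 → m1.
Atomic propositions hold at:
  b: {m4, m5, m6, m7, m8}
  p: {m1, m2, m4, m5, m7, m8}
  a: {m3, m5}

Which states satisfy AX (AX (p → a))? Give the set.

{m0}

Sat(p → a) = {m0, m3, m5, m6}
Sat(AX (p → a)) = {s : every successor in {m0, m3, m5, m6}} = {m0, m4, m5}
Sat(AX (AX (p → a))) = {s : every successor in {m0, m4, m5}} = {m0}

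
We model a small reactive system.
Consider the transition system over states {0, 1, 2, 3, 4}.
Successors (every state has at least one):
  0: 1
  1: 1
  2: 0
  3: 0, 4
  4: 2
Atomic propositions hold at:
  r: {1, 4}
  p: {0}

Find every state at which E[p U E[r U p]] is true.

E[r U p]: least fixpoint, start Z0 = Sat(p) = {0}, add states in Sat(r) with some successor in Z. Already a fixed point.
Sat(E[r U p]) = {0}
E[p U E[r U p]]: least fixpoint, start Z0 = Sat(E[r U p]) = {0}, add states in Sat(p) with some successor in Z. Already a fixed point.
Sat(E[p U E[r U p]]) = {0}

{0}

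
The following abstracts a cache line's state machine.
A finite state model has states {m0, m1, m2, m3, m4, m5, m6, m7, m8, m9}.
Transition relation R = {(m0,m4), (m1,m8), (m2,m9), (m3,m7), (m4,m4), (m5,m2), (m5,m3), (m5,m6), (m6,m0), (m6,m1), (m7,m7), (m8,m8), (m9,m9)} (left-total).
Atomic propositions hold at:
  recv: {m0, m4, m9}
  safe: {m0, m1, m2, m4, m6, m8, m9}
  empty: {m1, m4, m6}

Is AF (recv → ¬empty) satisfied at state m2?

Yes

Sat(¬empty) = {m0, m2, m3, m5, m7, m8, m9}
Sat(recv → ¬empty) = {m0, m1, m2, m3, m5, m6, m7, m8, m9}
AF (recv → ¬empty): least fixpoint, start Z0 = {m0, m1, m2, m3, m5, m6, m7, m8, m9}, add states with every successor in Z. Already a fixed point.
Sat(AF (recv → ¬empty)) = {m0, m1, m2, m3, m5, m6, m7, m8, m9}
m2 ∈ Sat(AF (recv → ¬empty)) = {m0, m1, m2, m3, m5, m6, m7, m8, m9}, so the formula holds at m2.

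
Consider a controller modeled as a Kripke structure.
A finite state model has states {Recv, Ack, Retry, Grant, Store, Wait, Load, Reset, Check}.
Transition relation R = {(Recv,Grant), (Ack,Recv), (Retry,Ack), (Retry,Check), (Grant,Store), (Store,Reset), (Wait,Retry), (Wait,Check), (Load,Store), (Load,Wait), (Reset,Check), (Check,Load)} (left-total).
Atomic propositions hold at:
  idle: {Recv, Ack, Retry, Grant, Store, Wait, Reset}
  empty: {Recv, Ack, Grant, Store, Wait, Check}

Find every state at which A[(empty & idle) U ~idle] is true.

{Load, Check}

Sat(empty & idle) = {Recv, Ack, Grant, Store, Wait}
Sat(~idle) = {Load, Check}
A[(empty & idle) U ~idle]: least fixpoint, start Z0 = Sat(~idle) = {Load, Check}, add states in Sat(empty & idle) with every successor in Z. Already a fixed point.
Sat(A[(empty & idle) U ~idle]) = {Load, Check}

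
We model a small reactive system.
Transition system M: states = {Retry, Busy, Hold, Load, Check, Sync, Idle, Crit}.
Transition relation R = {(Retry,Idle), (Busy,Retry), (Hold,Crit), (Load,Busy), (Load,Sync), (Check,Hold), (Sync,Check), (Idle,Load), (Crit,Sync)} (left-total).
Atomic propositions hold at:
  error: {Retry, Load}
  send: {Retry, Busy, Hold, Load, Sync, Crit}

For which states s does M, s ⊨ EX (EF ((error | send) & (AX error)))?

Sat(error | send) = {Retry, Busy, Hold, Load, Sync, Crit}
Sat(AX error) = {s : every successor in {Retry, Load}} = {Busy, Idle}
Sat((error | send) & (AX error)) = {Busy}
EF ((error | send) & (AX error)): least fixpoint, start Z0 = {Busy}, add states with some successor in Z. Z1 = {Busy, Load}; Z2 = {Busy, Load, Idle}; Z3 = {Retry, Busy, Load, Idle}; fixed.
Sat(EF ((error | send) & (AX error))) = {Retry, Busy, Load, Idle}
Sat(EX (EF ((error | send) & (AX error)))) = {s : some successor in {Retry, Busy, Load, Idle}} = {Retry, Busy, Load, Idle}

{Retry, Busy, Load, Idle}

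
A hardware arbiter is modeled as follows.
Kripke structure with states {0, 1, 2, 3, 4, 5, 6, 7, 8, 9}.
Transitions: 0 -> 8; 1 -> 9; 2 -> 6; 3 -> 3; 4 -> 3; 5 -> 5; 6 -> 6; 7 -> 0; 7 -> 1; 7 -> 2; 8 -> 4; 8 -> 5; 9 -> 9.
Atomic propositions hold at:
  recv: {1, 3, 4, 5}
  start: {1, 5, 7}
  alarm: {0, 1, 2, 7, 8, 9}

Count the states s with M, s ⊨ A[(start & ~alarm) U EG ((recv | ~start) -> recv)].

Sat(~alarm) = {3, 4, 5, 6}
Sat(start & ~alarm) = {5}
Sat(~start) = {0, 2, 3, 4, 6, 8, 9}
Sat(recv | ~start) = {0, 1, 2, 3, 4, 5, 6, 8, 9}
Sat((recv | ~start) -> recv) = {1, 3, 4, 5, 7}
EG ((recv | ~start) -> recv): greatest fixpoint, start Z0 = {1, 3, 4, 5, 7}, keep only states in Sat with some successor in Z. Z1 = {3, 4, 5, 7}; Z2 = {3, 4, 5}; fixed.
Sat(EG ((recv | ~start) -> recv)) = {3, 4, 5}
A[(start & ~alarm) U EG ((recv | ~start) -> recv)]: least fixpoint, start Z0 = Sat(EG ((recv | ~start) -> recv)) = {3, 4, 5}, add states in Sat(start & ~alarm) with every successor in Z. Already a fixed point.
Sat(A[(start & ~alarm) U EG ((recv | ~start) -> recv)]) = {3, 4, 5}
|Sat(A[(start & ~alarm) U EG ((recv | ~start) -> recv)])| = |{3, 4, 5}| = 3.

3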